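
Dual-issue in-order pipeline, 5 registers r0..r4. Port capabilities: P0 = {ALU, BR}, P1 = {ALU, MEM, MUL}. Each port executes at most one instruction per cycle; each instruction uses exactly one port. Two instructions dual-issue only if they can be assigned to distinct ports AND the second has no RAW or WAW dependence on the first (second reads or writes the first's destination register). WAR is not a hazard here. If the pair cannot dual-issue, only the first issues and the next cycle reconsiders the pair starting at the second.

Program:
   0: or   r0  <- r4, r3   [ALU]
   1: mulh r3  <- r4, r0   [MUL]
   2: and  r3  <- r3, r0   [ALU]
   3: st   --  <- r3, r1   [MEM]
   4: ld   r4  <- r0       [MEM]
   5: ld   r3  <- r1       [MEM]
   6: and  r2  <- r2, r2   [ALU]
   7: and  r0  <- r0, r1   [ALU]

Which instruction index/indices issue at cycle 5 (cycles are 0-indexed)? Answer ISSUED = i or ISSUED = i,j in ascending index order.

[0] i0  or.ALU  -- RAW r0
[1] i1  mulh.MUL  -- RAW+WAW r3
[2] i2  and.ALU  -- RAW r3
[3] i3  st.MEM  -- no-port MEM/MEM
[4] i4  ld.MEM  -- no-port MEM/MEM
[5] i5/i6  ld.MEM+and.ALU  -- dual
[6] i7  and.ALU  -- tail

ISSUED = 5,6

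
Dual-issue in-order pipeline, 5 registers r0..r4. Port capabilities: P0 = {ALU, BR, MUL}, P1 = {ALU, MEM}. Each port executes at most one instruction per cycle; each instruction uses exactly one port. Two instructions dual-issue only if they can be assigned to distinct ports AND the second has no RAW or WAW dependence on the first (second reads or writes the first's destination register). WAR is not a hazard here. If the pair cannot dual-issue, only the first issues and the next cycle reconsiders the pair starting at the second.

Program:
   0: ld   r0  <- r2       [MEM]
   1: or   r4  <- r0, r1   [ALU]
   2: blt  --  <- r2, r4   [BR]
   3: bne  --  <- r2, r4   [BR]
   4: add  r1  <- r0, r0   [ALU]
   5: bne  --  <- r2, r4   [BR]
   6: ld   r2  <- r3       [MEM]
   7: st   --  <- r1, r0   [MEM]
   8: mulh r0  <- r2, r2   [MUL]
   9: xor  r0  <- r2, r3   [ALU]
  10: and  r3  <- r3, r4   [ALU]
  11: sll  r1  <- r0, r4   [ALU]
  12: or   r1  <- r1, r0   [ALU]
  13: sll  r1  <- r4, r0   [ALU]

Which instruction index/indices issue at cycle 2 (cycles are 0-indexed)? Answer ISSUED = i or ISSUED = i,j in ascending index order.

t=0 i0:ld ; RAW r0
t=1 i1:or ; RAW r4
t=2 i2:blt ; no-port BR/BR
t=3 i3/i4:bne;add ; 2-wide
t=4 i5/i6:bne;ld ; 2-wide
t=5 i7/i8:st;mulh ; 2-wide
t=6 i9/i10:xor;and ; 2-wide
t=7 i11:sll ; RAW+WAW r1
t=8 i12:or ; WAW r1
t=9 i13:sll ; tail

ISSUED = 2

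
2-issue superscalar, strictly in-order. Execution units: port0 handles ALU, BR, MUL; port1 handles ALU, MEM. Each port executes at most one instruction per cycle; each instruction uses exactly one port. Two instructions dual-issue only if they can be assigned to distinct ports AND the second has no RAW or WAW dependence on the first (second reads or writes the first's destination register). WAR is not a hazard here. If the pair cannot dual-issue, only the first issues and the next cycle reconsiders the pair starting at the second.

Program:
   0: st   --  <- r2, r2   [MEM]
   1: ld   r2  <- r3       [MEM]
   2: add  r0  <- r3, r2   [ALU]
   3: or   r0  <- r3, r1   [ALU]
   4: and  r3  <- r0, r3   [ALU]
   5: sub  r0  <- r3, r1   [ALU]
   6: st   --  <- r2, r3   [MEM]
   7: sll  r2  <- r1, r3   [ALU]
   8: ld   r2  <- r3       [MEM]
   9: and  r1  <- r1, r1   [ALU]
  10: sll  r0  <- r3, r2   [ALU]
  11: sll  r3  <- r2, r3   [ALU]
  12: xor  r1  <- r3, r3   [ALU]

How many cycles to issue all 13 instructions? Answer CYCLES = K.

CYCLES = 10

0. st @i0  | no-port MEM/MEM
1. ld @i1  | RAW r2
2. add @i2  | WAW r0
3. or @i3  | RAW r0
4. and @i4  | RAW r3
5. sub;st @i5&i6  | dual
6. sll @i7  | WAW r2
7. ld;and @i8&i9  | dual
8. sll;sll @i10&i11  | dual
9. xor @i12  | tail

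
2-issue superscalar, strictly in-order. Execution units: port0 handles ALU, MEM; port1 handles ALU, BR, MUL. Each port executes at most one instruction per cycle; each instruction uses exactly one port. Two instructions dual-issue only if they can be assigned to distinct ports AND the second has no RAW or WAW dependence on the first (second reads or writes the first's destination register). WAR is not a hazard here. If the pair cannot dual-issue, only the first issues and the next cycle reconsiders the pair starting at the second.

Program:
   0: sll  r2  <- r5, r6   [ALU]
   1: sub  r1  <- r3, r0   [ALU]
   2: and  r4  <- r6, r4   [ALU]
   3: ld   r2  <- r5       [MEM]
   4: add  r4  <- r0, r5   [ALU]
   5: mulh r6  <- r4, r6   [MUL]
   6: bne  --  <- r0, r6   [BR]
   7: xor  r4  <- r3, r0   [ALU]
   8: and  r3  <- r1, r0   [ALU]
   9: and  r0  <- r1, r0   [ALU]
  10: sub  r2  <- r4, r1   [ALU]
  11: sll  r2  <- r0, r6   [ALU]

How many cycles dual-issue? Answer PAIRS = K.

c0: i0&i1 sll;sub  pair
c1: i2&i3 and;ld  pair
c2: i4 add  RAW r4
c3: i5 mulh  no-port MUL/BR
c4: i6&i7 bne;xor  pair
c5: i8&i9 and;and  pair
c6: i10 sub  WAW r2
c7: i11 sll  tail

PAIRS = 4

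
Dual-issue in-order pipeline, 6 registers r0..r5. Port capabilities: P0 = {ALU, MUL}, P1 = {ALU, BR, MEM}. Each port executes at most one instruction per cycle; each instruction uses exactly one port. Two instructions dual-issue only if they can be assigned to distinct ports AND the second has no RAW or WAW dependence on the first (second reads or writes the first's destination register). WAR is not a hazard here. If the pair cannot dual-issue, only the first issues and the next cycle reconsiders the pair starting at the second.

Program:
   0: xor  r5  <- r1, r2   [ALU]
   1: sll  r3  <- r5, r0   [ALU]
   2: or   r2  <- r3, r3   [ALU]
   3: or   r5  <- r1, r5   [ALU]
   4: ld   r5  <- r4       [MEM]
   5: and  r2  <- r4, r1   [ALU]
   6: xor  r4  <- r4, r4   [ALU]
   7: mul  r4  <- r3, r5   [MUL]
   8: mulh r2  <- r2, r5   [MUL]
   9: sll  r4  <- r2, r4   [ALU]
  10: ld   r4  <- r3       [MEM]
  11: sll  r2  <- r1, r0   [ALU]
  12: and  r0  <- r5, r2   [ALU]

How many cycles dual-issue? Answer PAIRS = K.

PAIRS = 3

#0 head=0: xor i0 RAW r5
#1 head=1: sll i1 RAW r3
#2 head=2: or;or i2&i3 dual
#3 head=4: ld;and i4&i5 dual
#4 head=6: xor i6 WAW r4
#5 head=7: mul i7 no-port MUL/MUL
#6 head=8: mulh i8 RAW r2
#7 head=9: sll i9 WAW r4
#8 head=10: ld;sll i10&i11 dual
#9 head=12: and i12 tail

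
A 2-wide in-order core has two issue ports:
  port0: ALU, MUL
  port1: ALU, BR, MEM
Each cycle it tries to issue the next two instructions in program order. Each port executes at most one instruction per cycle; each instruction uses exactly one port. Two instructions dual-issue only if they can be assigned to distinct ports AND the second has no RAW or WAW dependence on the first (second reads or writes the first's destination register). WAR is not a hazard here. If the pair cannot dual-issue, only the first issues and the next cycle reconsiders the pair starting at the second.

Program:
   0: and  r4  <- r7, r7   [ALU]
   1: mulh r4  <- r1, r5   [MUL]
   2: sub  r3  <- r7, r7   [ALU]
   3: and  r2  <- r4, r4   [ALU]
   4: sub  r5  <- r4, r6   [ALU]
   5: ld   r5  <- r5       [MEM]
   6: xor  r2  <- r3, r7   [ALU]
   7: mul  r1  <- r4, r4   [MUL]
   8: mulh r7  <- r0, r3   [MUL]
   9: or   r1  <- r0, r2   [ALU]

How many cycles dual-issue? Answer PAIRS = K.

PAIRS = 4

0. and @i0  | WAW r4
1. mulh;sub @i1+i2  | dual
2. and;sub @i3+i4  | dual
3. ld;xor @i5+i6  | dual
4. mul @i7  | no-port MUL/MUL
5. mulh;or @i8+i9  | dual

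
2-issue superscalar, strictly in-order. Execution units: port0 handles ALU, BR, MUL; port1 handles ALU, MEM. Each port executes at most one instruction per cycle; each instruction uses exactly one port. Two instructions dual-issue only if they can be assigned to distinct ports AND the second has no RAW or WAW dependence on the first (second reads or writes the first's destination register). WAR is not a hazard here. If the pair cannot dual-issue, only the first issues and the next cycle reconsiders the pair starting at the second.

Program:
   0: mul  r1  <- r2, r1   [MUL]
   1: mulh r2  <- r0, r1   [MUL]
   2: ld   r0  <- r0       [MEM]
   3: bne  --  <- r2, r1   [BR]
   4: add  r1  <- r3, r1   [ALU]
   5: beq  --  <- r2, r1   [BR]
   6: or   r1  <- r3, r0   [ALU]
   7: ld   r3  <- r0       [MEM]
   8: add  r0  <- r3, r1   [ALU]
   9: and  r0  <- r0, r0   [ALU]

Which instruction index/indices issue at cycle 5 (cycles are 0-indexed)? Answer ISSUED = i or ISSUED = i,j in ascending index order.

[0] i0  mul.MUL  -- no-port MUL/MUL
[1] i1/i2  mulh.MUL+ld.MEM  -- 2-wide
[2] i3/i4  bne.BR+add.ALU  -- 2-wide
[3] i5/i6  beq.BR+or.ALU  -- 2-wide
[4] i7  ld.MEM  -- RAW r3
[5] i8  add.ALU  -- RAW+WAW r0
[6] i9  and.ALU  -- tail

ISSUED = 8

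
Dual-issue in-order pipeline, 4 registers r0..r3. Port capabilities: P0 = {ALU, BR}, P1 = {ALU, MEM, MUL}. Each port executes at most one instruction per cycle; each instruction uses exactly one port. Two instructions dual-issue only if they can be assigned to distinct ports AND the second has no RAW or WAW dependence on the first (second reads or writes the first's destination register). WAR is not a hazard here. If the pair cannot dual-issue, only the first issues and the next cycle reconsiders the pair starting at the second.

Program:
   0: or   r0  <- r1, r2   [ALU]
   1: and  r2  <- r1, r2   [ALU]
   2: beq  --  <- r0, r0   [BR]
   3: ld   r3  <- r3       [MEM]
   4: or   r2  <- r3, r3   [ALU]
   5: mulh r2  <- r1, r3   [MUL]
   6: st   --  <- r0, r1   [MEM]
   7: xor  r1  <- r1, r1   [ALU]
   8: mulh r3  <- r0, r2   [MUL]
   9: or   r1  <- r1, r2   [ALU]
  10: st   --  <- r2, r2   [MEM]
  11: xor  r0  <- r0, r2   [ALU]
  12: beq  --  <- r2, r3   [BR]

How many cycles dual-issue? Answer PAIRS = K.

#0 head=0: or.ALU+and.ALU i0&i1 pair
#1 head=2: beq.BR+ld.MEM i2&i3 pair
#2 head=4: or.ALU i4 WAW r2
#3 head=5: mulh.MUL i5 no-port MUL/MEM
#4 head=6: st.MEM+xor.ALU i6&i7 pair
#5 head=8: mulh.MUL+or.ALU i8&i9 pair
#6 head=10: st.MEM+xor.ALU i10&i11 pair
#7 head=12: beq.BR i12 tail

PAIRS = 5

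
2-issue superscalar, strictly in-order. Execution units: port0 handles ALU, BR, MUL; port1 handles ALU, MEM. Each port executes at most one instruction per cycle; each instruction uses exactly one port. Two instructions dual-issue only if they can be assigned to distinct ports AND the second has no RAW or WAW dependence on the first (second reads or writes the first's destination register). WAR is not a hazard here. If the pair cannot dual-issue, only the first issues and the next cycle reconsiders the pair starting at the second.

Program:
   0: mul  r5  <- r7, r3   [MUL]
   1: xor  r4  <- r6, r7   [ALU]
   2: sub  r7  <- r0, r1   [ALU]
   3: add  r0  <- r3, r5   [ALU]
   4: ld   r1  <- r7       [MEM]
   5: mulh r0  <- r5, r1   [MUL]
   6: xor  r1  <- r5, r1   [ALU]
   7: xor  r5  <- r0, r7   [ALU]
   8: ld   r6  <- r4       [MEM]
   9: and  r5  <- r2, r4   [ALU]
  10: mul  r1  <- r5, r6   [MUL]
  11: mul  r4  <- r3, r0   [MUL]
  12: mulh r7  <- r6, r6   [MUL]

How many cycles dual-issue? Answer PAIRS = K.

0. mul.MUL/xor.ALU @i0/i1  | 2-wide
1. sub.ALU/add.ALU @i2/i3  | 2-wide
2. ld.MEM @i4  | RAW r1
3. mulh.MUL/xor.ALU @i5/i6  | 2-wide
4. xor.ALU/ld.MEM @i7/i8  | 2-wide
5. and.ALU @i9  | RAW r5
6. mul.MUL @i10  | no-port MUL/MUL
7. mul.MUL @i11  | no-port MUL/MUL
8. mulh.MUL @i12  | tail

PAIRS = 4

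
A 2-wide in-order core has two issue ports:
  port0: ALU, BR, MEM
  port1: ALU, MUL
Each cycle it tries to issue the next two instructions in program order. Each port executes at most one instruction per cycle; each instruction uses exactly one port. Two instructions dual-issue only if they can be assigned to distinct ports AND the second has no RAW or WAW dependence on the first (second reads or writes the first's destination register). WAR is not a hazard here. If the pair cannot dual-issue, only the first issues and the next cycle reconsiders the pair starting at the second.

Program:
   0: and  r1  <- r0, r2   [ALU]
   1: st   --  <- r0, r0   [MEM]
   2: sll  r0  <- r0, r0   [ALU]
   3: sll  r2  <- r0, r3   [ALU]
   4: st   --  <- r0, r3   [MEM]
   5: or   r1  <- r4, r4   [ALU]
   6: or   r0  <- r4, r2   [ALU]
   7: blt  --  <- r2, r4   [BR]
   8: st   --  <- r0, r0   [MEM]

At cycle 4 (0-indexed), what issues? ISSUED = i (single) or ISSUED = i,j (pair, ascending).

t=0 i0,i1:and+st ; pair
t=1 i2:sll ; RAW r0
t=2 i3,i4:sll+st ; pair
t=3 i5,i6:or+or ; pair
t=4 i7:blt ; no-port BR/MEM
t=5 i8:st ; tail

ISSUED = 7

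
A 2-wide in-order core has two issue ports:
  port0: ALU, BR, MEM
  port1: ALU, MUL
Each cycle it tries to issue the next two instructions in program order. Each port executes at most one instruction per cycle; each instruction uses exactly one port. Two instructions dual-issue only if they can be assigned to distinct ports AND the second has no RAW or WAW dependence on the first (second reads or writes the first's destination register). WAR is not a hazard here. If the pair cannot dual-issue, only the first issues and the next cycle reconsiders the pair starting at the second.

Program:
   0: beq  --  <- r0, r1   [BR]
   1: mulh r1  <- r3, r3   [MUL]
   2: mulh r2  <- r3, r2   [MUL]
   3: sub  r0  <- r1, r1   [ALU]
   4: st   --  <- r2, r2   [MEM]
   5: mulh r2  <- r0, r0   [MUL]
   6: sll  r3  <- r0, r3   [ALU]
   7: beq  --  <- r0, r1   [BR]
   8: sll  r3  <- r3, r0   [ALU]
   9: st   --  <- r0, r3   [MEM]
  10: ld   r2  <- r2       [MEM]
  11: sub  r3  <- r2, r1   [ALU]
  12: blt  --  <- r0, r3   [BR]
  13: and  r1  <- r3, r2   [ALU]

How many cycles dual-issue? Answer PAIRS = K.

PAIRS = 5

#0 head=0: beq mulh i0,i1 pair
#1 head=2: mulh sub i2,i3 pair
#2 head=4: st mulh i4,i5 pair
#3 head=6: sll beq i6,i7 pair
#4 head=8: sll i8 RAW r3
#5 head=9: st i9 no-port MEM/MEM
#6 head=10: ld i10 RAW r2
#7 head=11: sub i11 RAW r3
#8 head=12: blt and i12,i13 pair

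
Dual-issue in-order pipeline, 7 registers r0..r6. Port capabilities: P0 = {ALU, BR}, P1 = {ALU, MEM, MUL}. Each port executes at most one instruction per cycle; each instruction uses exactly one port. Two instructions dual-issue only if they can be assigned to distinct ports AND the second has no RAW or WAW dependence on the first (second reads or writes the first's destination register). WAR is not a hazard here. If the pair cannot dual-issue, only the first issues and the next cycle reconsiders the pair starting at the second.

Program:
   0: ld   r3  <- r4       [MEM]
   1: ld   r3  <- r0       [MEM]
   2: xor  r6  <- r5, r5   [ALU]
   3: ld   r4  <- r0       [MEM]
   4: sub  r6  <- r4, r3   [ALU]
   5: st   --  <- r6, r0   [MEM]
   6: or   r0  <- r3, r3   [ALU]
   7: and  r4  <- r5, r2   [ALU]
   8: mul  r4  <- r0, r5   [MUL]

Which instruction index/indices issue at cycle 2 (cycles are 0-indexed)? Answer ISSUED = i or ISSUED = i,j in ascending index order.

ISSUED = 3

#0 head=0: ld i0 no-port MEM/MEM
#1 head=1: ld xor i1+i2 dual
#2 head=3: ld i3 RAW r4
#3 head=4: sub i4 RAW r6
#4 head=5: st or i5+i6 dual
#5 head=7: and i7 WAW r4
#6 head=8: mul i8 tail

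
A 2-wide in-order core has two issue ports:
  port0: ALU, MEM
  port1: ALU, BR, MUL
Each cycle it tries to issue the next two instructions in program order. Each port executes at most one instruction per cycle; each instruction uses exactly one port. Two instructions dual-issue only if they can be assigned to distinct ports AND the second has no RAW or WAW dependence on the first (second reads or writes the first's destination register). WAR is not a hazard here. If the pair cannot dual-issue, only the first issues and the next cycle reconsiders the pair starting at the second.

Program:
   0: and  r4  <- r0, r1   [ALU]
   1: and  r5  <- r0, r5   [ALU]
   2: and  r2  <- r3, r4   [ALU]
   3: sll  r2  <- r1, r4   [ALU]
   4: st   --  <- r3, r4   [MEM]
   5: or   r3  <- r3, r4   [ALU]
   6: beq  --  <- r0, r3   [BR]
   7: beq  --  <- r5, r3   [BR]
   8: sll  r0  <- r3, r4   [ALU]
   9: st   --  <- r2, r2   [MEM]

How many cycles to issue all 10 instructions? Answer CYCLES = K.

t=0 i0,i1:and;and ; pair
t=1 i2:and ; WAW r2
t=2 i3,i4:sll;st ; pair
t=3 i5:or ; RAW r3
t=4 i6:beq ; no-port BR/BR
t=5 i7,i8:beq;sll ; pair
t=6 i9:st ; tail

CYCLES = 7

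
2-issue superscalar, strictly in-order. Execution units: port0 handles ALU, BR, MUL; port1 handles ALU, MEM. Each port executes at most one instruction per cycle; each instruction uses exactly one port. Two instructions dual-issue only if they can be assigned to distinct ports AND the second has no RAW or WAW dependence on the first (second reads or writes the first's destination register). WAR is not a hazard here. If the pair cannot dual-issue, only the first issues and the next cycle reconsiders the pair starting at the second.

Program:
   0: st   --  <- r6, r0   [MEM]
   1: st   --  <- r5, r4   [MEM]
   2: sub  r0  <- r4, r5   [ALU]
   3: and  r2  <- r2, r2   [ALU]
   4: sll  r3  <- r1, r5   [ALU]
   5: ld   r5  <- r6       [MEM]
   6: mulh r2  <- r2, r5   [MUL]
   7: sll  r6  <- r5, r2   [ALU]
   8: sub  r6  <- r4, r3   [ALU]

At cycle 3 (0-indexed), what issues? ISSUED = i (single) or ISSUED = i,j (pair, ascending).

t=0 i0:st.MEM ; no-port MEM/MEM
t=1 i1+i2:st.MEM/sub.ALU ; dual
t=2 i3+i4:and.ALU/sll.ALU ; dual
t=3 i5:ld.MEM ; RAW r5
t=4 i6:mulh.MUL ; RAW r2
t=5 i7:sll.ALU ; WAW r6
t=6 i8:sub.ALU ; tail

ISSUED = 5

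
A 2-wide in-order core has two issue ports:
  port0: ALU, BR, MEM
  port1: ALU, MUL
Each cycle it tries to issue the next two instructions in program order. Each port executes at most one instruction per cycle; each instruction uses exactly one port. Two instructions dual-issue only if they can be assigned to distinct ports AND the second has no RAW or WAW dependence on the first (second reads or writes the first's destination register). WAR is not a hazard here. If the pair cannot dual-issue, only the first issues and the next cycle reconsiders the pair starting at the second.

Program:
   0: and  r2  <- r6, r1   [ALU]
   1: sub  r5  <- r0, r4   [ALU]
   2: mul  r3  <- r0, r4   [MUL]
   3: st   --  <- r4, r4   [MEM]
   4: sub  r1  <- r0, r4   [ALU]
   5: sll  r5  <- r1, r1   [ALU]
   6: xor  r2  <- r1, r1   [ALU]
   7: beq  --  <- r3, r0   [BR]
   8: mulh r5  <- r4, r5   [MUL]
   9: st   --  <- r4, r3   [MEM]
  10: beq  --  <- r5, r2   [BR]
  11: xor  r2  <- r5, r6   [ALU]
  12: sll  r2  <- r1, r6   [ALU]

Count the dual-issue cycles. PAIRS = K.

PAIRS = 5

0. and.ALU/sub.ALU @i0/i1  | 2-wide
1. mul.MUL/st.MEM @i2/i3  | 2-wide
2. sub.ALU @i4  | RAW r1
3. sll.ALU/xor.ALU @i5/i6  | 2-wide
4. beq.BR/mulh.MUL @i7/i8  | 2-wide
5. st.MEM @i9  | no-port MEM/BR
6. beq.BR/xor.ALU @i10/i11  | 2-wide
7. sll.ALU @i12  | tail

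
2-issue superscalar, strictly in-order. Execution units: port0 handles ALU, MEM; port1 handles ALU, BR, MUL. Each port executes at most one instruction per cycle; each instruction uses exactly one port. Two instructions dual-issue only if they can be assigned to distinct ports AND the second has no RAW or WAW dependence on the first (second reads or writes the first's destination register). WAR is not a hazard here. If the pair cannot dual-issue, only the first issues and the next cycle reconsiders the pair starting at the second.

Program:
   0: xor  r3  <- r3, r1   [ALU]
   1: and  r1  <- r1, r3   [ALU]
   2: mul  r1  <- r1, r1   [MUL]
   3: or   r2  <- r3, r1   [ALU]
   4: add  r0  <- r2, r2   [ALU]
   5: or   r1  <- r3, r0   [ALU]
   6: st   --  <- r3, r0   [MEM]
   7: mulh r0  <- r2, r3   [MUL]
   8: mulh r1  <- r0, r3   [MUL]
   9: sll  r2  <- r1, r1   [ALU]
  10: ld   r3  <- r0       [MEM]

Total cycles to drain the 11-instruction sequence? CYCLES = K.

t=0 i0:xor ; RAW r3
t=1 i1:and ; RAW+WAW r1
t=2 i2:mul ; RAW r1
t=3 i3:or ; RAW r2
t=4 i4:add ; RAW r0
t=5 i5+i6:or/st ; pair
t=6 i7:mulh ; no-port MUL/MUL
t=7 i8:mulh ; RAW r1
t=8 i9+i10:sll/ld ; pair

CYCLES = 9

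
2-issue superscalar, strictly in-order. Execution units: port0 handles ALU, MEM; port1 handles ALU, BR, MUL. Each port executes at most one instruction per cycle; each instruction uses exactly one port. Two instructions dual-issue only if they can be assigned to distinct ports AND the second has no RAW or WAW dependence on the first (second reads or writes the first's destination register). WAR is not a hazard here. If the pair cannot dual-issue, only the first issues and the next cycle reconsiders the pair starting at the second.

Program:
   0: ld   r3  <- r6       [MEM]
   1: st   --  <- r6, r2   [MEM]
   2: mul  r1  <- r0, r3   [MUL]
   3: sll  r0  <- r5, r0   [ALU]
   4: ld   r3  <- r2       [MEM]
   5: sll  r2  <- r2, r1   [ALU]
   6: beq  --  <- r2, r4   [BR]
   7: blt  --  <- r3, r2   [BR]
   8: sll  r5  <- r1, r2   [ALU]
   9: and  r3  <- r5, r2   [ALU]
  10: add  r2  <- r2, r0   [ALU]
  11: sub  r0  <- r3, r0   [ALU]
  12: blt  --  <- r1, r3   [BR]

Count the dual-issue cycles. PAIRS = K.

c0: i0 ld.MEM  no-port MEM/MEM
c1: i1&i2 st.MEM/mul.MUL  pair
c2: i3&i4 sll.ALU/ld.MEM  pair
c3: i5 sll.ALU  RAW r2
c4: i6 beq.BR  no-port BR/BR
c5: i7&i8 blt.BR/sll.ALU  pair
c6: i9&i10 and.ALU/add.ALU  pair
c7: i11&i12 sub.ALU/blt.BR  pair

PAIRS = 5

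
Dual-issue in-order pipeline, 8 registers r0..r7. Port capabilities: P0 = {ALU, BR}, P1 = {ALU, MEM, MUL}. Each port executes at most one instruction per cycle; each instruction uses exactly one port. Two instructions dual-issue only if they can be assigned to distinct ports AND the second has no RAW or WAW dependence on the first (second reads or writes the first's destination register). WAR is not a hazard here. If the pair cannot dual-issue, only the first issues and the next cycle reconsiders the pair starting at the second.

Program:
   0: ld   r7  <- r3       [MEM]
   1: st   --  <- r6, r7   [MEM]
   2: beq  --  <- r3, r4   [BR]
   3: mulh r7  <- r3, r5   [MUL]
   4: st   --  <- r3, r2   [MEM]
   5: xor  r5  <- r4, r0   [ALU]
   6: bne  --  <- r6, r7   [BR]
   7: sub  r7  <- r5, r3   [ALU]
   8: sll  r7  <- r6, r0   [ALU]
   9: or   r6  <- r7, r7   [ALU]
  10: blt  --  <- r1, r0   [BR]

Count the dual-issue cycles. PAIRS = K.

c0: i0 ld.MEM  no-port MEM/MEM
c1: i1&i2 st.MEM+beq.BR  dual
c2: i3 mulh.MUL  no-port MUL/MEM
c3: i4&i5 st.MEM+xor.ALU  dual
c4: i6&i7 bne.BR+sub.ALU  dual
c5: i8 sll.ALU  RAW r7
c6: i9&i10 or.ALU+blt.BR  dual

PAIRS = 4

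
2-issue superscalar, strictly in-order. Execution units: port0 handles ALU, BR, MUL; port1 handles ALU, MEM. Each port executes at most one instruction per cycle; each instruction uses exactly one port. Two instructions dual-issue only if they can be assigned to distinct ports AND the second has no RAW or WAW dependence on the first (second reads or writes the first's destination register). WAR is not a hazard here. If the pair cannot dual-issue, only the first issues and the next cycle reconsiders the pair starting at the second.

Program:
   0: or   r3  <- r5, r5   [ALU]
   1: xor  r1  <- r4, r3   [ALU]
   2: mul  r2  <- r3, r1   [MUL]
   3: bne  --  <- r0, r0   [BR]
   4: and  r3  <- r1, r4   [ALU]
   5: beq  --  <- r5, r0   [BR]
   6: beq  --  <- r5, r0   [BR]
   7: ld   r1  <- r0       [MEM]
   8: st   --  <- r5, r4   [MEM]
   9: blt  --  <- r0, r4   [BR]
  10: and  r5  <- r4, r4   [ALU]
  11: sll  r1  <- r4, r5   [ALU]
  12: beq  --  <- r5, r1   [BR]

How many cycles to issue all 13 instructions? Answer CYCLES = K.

0. or @i0  | RAW r3
1. xor @i1  | RAW r1
2. mul @i2  | no-port MUL/BR
3. bne and @i3&i4  | 2-wide
4. beq @i5  | no-port BR/BR
5. beq ld @i6&i7  | 2-wide
6. st blt @i8&i9  | 2-wide
7. and @i10  | RAW r5
8. sll @i11  | RAW r1
9. beq @i12  | tail

CYCLES = 10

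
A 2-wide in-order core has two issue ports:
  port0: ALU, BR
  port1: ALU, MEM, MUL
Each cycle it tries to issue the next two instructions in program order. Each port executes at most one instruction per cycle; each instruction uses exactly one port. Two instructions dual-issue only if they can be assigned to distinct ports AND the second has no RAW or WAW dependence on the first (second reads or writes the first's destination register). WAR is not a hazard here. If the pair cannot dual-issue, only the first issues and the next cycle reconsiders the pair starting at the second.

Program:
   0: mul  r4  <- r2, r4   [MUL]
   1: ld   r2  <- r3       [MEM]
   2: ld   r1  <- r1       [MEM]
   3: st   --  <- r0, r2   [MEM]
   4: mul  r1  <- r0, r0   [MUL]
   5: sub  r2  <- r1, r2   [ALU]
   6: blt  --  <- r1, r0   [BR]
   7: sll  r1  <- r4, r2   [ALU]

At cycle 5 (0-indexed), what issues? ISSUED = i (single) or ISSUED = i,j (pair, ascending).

0. mul.MUL @i0  | no-port MUL/MEM
1. ld.MEM @i1  | no-port MEM/MEM
2. ld.MEM @i2  | no-port MEM/MEM
3. st.MEM @i3  | no-port MEM/MUL
4. mul.MUL @i4  | RAW r1
5. sub.ALU/blt.BR @i5&i6  | 2-wide
6. sll.ALU @i7  | tail

ISSUED = 5,6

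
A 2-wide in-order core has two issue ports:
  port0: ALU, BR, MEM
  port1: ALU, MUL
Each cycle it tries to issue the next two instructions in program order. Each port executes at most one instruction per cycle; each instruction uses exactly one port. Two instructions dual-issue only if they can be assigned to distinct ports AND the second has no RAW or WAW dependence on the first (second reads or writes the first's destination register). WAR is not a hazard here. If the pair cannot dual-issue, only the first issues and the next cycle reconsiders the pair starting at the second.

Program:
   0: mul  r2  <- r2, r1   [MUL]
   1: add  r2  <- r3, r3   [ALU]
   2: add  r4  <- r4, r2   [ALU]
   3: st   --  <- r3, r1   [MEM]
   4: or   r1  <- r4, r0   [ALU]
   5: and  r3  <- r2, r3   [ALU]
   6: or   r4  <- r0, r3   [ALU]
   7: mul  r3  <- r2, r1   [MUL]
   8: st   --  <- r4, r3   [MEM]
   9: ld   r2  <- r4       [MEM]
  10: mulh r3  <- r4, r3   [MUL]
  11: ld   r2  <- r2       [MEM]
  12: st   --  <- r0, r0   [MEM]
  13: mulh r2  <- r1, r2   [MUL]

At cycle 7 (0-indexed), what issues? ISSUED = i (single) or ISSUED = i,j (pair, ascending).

ISSUED = 11

c0: i0 mul  WAW r2
c1: i1 add  RAW r2
c2: i2+i3 add+st  2-wide
c3: i4+i5 or+and  2-wide
c4: i6+i7 or+mul  2-wide
c5: i8 st  no-port MEM/MEM
c6: i9+i10 ld+mulh  2-wide
c7: i11 ld  no-port MEM/MEM
c8: i12+i13 st+mulh  2-wide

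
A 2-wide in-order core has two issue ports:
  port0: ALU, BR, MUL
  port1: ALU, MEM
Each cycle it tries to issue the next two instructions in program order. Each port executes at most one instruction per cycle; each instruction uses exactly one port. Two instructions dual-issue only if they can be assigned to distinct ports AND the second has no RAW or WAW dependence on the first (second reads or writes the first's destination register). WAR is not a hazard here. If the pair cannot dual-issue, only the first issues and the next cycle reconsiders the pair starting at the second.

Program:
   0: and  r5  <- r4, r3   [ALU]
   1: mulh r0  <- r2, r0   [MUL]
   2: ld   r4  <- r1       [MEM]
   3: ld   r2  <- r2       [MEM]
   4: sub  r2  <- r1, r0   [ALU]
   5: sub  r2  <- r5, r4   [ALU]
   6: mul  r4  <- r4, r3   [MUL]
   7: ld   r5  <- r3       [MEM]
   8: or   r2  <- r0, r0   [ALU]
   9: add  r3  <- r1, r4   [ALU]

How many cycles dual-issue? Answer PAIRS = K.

#0 head=0: and.ALU;mulh.MUL i0+i1 pair
#1 head=2: ld.MEM i2 no-port MEM/MEM
#2 head=3: ld.MEM i3 WAW r2
#3 head=4: sub.ALU i4 WAW r2
#4 head=5: sub.ALU;mul.MUL i5+i6 pair
#5 head=7: ld.MEM;or.ALU i7+i8 pair
#6 head=9: add.ALU i9 tail

PAIRS = 3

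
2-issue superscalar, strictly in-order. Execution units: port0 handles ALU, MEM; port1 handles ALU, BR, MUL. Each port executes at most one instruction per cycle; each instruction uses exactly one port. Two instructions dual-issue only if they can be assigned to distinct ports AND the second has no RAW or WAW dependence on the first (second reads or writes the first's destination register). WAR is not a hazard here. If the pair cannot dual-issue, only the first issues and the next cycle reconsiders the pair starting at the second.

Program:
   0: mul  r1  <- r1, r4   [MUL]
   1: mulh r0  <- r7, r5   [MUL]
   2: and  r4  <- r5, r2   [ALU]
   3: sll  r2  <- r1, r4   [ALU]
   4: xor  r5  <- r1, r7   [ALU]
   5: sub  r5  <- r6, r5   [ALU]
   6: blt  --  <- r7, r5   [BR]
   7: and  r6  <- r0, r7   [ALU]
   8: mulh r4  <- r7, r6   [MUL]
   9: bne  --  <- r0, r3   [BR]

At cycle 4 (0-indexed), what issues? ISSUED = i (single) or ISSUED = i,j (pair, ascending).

ISSUED = 6,7

  cy0 -> i0 (mul.MUL) no-port MUL/MUL
  cy1 -> i1+i2 (mulh.MUL/and.ALU) pair
  cy2 -> i3+i4 (sll.ALU/xor.ALU) pair
  cy3 -> i5 (sub.ALU) RAW r5
  cy4 -> i6+i7 (blt.BR/and.ALU) pair
  cy5 -> i8 (mulh.MUL) no-port MUL/BR
  cy6 -> i9 (bne.BR) tail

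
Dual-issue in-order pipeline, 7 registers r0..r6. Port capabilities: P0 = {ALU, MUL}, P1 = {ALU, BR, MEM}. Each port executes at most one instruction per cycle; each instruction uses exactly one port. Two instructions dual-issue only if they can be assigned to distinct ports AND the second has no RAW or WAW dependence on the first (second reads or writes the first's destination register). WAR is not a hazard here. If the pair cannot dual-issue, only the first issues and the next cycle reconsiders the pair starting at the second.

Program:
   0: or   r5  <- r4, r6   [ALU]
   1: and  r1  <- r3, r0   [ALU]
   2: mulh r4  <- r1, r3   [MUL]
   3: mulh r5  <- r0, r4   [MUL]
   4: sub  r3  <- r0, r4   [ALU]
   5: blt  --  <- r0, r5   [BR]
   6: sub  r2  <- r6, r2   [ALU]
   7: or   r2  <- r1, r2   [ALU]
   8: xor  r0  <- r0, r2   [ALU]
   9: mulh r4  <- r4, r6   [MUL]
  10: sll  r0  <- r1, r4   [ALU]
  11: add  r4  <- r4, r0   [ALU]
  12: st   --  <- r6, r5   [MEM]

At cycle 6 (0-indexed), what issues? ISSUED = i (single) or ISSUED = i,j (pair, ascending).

  cy0 -> i0/i1 (or.ALU;and.ALU) dual
  cy1 -> i2 (mulh.MUL) no-port MUL/MUL
  cy2 -> i3/i4 (mulh.MUL;sub.ALU) dual
  cy3 -> i5/i6 (blt.BR;sub.ALU) dual
  cy4 -> i7 (or.ALU) RAW r2
  cy5 -> i8/i9 (xor.ALU;mulh.MUL) dual
  cy6 -> i10 (sll.ALU) RAW r0
  cy7 -> i11/i12 (add.ALU;st.MEM) dual

ISSUED = 10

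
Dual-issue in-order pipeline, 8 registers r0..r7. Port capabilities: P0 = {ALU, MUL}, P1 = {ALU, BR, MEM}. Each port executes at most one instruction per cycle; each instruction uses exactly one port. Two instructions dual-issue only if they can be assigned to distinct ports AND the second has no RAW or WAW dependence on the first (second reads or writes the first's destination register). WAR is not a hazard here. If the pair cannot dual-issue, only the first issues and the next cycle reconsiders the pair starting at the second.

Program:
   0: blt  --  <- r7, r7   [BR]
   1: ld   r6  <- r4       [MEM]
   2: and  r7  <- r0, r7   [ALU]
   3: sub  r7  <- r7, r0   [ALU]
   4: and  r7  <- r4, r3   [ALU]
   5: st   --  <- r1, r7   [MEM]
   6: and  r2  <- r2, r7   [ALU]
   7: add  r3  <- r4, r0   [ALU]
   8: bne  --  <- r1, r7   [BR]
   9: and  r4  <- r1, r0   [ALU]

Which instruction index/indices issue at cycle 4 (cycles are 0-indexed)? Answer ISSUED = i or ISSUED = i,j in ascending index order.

0. blt.BR @i0  | no-port BR/MEM
1. ld.MEM;and.ALU @i1/i2  | 2-wide
2. sub.ALU @i3  | WAW r7
3. and.ALU @i4  | RAW r7
4. st.MEM;and.ALU @i5/i6  | 2-wide
5. add.ALU;bne.BR @i7/i8  | 2-wide
6. and.ALU @i9  | tail

ISSUED = 5,6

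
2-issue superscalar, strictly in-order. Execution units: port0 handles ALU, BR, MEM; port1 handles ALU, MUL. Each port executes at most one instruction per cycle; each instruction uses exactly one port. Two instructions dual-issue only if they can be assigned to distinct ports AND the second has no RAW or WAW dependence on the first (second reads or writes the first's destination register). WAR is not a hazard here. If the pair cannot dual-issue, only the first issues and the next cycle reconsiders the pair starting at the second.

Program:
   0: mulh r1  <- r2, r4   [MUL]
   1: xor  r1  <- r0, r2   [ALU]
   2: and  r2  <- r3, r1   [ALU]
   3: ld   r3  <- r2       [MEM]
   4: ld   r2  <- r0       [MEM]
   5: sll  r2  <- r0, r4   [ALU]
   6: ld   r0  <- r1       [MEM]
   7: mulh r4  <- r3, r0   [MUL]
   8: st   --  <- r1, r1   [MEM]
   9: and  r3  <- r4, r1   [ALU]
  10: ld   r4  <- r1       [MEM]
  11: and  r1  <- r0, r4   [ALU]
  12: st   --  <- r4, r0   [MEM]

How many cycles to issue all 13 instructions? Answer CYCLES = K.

t=0 i0:mulh.MUL ; WAW r1
t=1 i1:xor.ALU ; RAW r1
t=2 i2:and.ALU ; RAW r2
t=3 i3:ld.MEM ; no-port MEM/MEM
t=4 i4:ld.MEM ; WAW r2
t=5 i5&i6:sll.ALU+ld.MEM ; dual
t=6 i7&i8:mulh.MUL+st.MEM ; dual
t=7 i9&i10:and.ALU+ld.MEM ; dual
t=8 i11&i12:and.ALU+st.MEM ; dual

CYCLES = 9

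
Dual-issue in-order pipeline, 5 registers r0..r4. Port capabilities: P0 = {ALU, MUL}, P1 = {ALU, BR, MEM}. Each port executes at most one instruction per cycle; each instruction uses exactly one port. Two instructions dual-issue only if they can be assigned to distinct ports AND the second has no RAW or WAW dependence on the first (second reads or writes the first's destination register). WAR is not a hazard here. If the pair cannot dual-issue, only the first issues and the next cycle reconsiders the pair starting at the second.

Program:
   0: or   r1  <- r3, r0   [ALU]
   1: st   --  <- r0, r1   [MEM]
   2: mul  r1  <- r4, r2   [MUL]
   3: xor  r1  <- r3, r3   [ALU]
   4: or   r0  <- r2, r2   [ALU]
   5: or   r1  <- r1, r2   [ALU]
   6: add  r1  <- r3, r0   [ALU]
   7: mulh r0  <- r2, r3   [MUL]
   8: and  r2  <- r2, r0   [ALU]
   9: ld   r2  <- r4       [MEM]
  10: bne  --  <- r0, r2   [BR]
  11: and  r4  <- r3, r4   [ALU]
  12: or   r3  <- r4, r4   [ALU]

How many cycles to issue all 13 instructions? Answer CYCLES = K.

  cy0 -> i0 (or) RAW r1
  cy1 -> i1,i2 (st/mul) dual
  cy2 -> i3,i4 (xor/or) dual
  cy3 -> i5 (or) WAW r1
  cy4 -> i6,i7 (add/mulh) dual
  cy5 -> i8 (and) WAW r2
  cy6 -> i9 (ld) no-port MEM/BR
  cy7 -> i10,i11 (bne/and) dual
  cy8 -> i12 (or) tail

CYCLES = 9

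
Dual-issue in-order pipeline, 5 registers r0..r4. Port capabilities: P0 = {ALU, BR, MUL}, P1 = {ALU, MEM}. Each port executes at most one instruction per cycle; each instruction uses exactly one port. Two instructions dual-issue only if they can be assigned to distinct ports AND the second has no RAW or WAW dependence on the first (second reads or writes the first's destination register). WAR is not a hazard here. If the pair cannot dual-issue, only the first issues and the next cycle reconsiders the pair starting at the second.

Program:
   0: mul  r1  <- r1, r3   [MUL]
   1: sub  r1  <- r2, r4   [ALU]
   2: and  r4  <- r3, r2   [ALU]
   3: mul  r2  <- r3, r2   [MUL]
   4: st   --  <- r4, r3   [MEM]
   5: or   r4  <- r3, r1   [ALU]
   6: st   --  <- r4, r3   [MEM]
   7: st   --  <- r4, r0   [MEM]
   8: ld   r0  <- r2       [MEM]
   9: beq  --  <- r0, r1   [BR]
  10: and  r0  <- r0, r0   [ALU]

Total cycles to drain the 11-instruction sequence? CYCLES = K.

  cy0 -> i0 (mul.MUL) WAW r1
  cy1 -> i1/i2 (sub.ALU and.ALU) 2-wide
  cy2 -> i3/i4 (mul.MUL st.MEM) 2-wide
  cy3 -> i5 (or.ALU) RAW r4
  cy4 -> i6 (st.MEM) no-port MEM/MEM
  cy5 -> i7 (st.MEM) no-port MEM/MEM
  cy6 -> i8 (ld.MEM) RAW r0
  cy7 -> i9/i10 (beq.BR and.ALU) 2-wide

CYCLES = 8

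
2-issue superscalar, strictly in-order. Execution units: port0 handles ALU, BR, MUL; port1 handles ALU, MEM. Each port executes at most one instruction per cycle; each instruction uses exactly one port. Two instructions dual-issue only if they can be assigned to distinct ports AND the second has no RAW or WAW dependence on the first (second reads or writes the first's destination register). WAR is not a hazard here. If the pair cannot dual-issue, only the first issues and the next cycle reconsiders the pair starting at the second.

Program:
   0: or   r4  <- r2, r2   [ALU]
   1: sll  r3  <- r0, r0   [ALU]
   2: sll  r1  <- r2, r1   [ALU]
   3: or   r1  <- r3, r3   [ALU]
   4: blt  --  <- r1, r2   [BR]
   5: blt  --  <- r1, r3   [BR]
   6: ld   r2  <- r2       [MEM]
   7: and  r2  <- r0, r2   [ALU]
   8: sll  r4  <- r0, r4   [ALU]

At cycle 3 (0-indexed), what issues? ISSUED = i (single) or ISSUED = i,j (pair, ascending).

ISSUED = 4

#0 head=0: or+sll i0/i1 pair
#1 head=2: sll i2 WAW r1
#2 head=3: or i3 RAW r1
#3 head=4: blt i4 no-port BR/BR
#4 head=5: blt+ld i5/i6 pair
#5 head=7: and+sll i7/i8 pair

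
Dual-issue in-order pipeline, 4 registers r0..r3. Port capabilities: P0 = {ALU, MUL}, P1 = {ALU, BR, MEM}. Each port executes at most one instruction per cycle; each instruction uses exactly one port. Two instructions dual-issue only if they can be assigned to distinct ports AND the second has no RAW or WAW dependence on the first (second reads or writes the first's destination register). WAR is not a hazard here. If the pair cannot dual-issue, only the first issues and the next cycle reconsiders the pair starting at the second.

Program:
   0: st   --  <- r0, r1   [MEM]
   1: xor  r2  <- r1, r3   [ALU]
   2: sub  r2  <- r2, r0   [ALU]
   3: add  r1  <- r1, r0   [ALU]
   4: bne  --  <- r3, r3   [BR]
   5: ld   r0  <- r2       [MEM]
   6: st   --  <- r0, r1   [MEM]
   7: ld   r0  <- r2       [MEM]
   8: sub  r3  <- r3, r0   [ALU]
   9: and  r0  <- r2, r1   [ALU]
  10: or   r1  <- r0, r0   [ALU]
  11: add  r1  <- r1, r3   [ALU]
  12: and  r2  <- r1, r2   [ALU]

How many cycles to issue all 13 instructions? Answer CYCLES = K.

CYCLES = 10

0. st xor @i0+i1  | dual
1. sub add @i2+i3  | dual
2. bne @i4  | no-port BR/MEM
3. ld @i5  | no-port MEM/MEM
4. st @i6  | no-port MEM/MEM
5. ld @i7  | RAW r0
6. sub and @i8+i9  | dual
7. or @i10  | RAW+WAW r1
8. add @i11  | RAW r1
9. and @i12  | tail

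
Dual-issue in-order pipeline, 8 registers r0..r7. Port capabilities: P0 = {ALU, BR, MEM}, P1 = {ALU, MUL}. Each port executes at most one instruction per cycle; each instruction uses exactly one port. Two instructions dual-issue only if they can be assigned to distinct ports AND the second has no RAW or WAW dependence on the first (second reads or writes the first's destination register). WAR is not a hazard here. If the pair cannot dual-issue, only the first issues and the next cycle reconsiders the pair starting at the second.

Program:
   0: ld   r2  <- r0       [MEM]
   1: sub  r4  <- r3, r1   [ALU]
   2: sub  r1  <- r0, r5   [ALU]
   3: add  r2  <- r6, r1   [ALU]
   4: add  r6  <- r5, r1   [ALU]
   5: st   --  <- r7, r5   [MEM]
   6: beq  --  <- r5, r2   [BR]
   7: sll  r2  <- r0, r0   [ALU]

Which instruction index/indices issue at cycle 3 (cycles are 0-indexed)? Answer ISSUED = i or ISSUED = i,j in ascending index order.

[0] i0+i1  ld sub  -- 2-wide
[1] i2  sub  -- RAW r1
[2] i3+i4  add add  -- 2-wide
[3] i5  st  -- no-port MEM/BR
[4] i6+i7  beq sll  -- 2-wide

ISSUED = 5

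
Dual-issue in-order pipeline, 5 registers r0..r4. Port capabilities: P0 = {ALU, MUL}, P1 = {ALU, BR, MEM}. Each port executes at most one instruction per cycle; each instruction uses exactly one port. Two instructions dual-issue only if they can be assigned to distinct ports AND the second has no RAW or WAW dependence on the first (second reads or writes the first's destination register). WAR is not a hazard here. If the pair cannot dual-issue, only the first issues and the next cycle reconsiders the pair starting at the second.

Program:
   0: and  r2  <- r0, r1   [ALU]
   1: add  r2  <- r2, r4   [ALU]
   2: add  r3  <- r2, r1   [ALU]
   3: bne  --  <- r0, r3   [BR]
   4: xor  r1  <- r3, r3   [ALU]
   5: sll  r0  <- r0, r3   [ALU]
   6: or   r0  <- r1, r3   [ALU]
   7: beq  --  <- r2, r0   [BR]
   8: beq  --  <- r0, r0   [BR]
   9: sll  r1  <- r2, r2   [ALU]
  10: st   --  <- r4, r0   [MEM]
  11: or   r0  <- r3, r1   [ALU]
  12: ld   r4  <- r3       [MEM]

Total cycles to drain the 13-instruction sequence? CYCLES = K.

CYCLES = 10

0. and @i0  | RAW+WAW r2
1. add @i1  | RAW r2
2. add @i2  | RAW r3
3. bne;xor @i3+i4  | 2-wide
4. sll @i5  | WAW r0
5. or @i6  | RAW r0
6. beq @i7  | no-port BR/BR
7. beq;sll @i8+i9  | 2-wide
8. st;or @i10+i11  | 2-wide
9. ld @i12  | tail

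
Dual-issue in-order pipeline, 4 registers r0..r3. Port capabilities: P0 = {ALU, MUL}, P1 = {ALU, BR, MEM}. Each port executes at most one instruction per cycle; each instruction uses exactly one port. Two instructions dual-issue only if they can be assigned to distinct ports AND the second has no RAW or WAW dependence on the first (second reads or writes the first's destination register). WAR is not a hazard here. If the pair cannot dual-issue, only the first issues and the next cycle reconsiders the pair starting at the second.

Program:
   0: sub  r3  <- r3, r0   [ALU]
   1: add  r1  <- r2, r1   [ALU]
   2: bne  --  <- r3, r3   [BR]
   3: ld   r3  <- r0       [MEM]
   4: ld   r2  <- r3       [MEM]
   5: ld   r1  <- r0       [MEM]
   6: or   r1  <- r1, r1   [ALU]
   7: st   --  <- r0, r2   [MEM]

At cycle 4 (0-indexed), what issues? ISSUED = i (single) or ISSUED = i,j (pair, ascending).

ISSUED = 5

[0] i0&i1  sub.ALU add.ALU  -- dual
[1] i2  bne.BR  -- no-port BR/MEM
[2] i3  ld.MEM  -- no-port MEM/MEM
[3] i4  ld.MEM  -- no-port MEM/MEM
[4] i5  ld.MEM  -- RAW+WAW r1
[5] i6&i7  or.ALU st.MEM  -- dual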